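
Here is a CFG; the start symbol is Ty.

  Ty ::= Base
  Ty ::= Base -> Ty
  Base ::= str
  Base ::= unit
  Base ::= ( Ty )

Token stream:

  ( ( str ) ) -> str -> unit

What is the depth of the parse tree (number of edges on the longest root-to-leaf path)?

[Ty [Base ( [Ty [Base ( [Ty [Base str]] )]] )] -> [Ty [Base str] -> [Ty [Base unit]]]]

6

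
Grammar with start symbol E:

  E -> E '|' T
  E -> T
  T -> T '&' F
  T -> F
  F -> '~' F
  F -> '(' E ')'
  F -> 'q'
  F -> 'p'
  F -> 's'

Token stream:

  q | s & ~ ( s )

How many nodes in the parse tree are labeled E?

[E [E [T [F q]]] | [T [T [F s]] & [F ~ [F ( [E [T [F s]]] )]]]]

3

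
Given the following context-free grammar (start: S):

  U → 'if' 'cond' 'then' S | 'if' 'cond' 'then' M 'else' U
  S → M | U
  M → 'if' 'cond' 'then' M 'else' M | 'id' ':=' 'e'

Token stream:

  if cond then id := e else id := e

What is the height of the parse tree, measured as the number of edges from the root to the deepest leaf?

[S [M if cond then [M id := e] else [M id := e]]]

3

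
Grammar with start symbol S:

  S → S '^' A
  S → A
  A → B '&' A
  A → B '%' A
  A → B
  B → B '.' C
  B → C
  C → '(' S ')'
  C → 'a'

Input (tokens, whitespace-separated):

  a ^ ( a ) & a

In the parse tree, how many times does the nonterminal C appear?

[S [S [A [B [C a]]]] ^ [A [B [C ( [S [A [B [C a]]]] )]] & [A [B [C a]]]]]

4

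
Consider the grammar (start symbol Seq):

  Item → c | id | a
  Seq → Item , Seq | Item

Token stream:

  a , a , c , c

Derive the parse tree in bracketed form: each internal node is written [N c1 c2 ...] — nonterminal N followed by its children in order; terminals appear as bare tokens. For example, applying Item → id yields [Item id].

Seq
Item , Seq
a , Seq
a , Item , Seq
a , a , Seq
a , a , Item , Seq
a , a , c , Seq
a , a , c , Item
a , a , c , c

[Seq [Item a] , [Seq [Item a] , [Seq [Item c] , [Seq [Item c]]]]]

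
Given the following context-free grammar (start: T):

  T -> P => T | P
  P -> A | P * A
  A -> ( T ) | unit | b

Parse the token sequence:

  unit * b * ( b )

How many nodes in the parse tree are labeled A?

[T [P [P [P [A unit]] * [A b]] * [A ( [T [P [A b]]] )]]]

4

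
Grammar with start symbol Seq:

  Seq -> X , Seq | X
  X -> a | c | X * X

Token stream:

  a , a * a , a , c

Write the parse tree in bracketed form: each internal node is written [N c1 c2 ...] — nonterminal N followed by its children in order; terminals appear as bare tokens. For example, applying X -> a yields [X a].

Seq
X , Seq
a , Seq
a , X , Seq
a , X * X , Seq
a , a * X , Seq
a , a * a , Seq
a , a * a , X , Seq
a , a * a , a , Seq
a , a * a , a , X
a , a * a , a , c

[Seq [X a] , [Seq [X [X a] * [X a]] , [Seq [X a] , [Seq [X c]]]]]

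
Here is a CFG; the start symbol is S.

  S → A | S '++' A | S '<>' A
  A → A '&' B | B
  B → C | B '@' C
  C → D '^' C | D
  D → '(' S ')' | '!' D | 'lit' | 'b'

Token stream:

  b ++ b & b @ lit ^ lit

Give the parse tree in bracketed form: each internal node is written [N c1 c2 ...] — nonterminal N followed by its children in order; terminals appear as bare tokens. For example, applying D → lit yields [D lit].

S
S ++ A
A ++ A
B ++ A
C ++ A
D ++ A
b ++ A
b ++ A & B
b ++ B & B
b ++ C & B
b ++ D & B
b ++ b & B
b ++ b & B @ C
b ++ b & C @ C
b ++ b & D @ C
b ++ b & b @ C
b ++ b & b @ D ^ C
b ++ b & b @ lit ^ C
b ++ b & b @ lit ^ D
b ++ b & b @ lit ^ lit

[S [S [A [B [C [D b]]]]] ++ [A [A [B [C [D b]]]] & [B [B [C [D b]]] @ [C [D lit] ^ [C [D lit]]]]]]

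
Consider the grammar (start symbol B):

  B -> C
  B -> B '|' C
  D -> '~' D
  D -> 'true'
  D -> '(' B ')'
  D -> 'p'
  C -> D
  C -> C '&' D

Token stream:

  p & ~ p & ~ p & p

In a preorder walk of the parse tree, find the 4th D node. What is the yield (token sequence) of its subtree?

[B [C [C [C [C [D p]] & [D ~ [D p]]] & [D ~ [D p]]] & [D p]]]

~ p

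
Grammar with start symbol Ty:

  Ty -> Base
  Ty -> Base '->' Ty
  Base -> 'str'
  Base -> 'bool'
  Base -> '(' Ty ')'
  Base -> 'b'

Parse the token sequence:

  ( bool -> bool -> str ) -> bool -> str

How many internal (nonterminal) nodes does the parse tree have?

[Ty [Base ( [Ty [Base bool] -> [Ty [Base bool] -> [Ty [Base str]]]] )] -> [Ty [Base bool] -> [Ty [Base str]]]]

12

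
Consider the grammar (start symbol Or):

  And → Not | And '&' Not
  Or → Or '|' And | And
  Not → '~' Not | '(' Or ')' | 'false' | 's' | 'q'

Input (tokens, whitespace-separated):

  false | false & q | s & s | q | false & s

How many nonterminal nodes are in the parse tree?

[Or [Or [Or [Or [Or [And [Not false]]] | [And [And [Not false]] & [Not q]]] | [And [And [Not s]] & [Not s]]] | [And [Not q]]] | [And [And [Not false]] & [Not s]]]

21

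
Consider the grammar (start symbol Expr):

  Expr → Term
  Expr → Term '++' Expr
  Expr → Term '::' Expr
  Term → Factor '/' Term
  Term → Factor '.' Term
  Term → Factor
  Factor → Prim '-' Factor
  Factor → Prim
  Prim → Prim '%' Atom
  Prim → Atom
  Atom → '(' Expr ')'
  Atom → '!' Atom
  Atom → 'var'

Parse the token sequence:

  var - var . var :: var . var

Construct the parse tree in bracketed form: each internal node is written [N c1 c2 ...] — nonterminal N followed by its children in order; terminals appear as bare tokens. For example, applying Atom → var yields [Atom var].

[Expr [Term [Factor [Prim [Atom var]] - [Factor [Prim [Atom var]]]] . [Term [Factor [Prim [Atom var]]]]] :: [Expr [Term [Factor [Prim [Atom var]]] . [Term [Factor [Prim [Atom var]]]]]]]

Expr
Term :: Expr
Factor . Term :: Expr
Prim - Factor . Term :: Expr
Atom - Factor . Term :: Expr
var - Factor . Term :: Expr
var - Prim . Term :: Expr
var - Atom . Term :: Expr
var - var . Term :: Expr
var - var . Factor :: Expr
var - var . Prim :: Expr
var - var . Atom :: Expr
var - var . var :: Expr
var - var . var :: Term
var - var . var :: Factor . Term
var - var . var :: Prim . Term
var - var . var :: Atom . Term
var - var . var :: var . Term
var - var . var :: var . Factor
var - var . var :: var . Prim
var - var . var :: var . Atom
var - var . var :: var . var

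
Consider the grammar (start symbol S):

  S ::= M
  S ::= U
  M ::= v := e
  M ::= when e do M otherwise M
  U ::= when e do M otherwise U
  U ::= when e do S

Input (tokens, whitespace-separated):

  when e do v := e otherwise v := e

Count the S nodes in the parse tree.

[S [M when e do [M v := e] otherwise [M v := e]]]

1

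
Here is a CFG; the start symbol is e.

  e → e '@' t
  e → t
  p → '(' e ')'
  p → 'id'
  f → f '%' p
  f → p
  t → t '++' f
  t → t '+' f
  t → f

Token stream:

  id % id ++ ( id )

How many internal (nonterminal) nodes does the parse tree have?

[e [t [t [f [f [p id]] % [p id]]] ++ [f [p ( [e [t [f [p id]]]] )]]]]

13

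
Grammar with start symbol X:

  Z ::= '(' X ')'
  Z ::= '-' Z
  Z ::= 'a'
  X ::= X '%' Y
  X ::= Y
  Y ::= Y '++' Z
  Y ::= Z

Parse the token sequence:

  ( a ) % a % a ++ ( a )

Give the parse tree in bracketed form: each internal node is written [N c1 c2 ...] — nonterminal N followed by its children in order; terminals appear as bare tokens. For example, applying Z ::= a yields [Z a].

X
X % Y
X % Y % Y
Y % Y % Y
Z % Y % Y
( X ) % Y % Y
( Y ) % Y % Y
( Z ) % Y % Y
( a ) % Y % Y
( a ) % Z % Y
( a ) % a % Y
( a ) % a % Y ++ Z
( a ) % a % Z ++ Z
( a ) % a % a ++ Z
( a ) % a % a ++ ( X )
( a ) % a % a ++ ( Y )
( a ) % a % a ++ ( Z )
( a ) % a % a ++ ( a )

[X [X [X [Y [Z ( [X [Y [Z a]]] )]]] % [Y [Z a]]] % [Y [Y [Z a]] ++ [Z ( [X [Y [Z a]]] )]]]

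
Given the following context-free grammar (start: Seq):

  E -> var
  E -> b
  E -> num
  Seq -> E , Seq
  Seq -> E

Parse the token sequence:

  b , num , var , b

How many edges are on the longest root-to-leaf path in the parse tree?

[Seq [E b] , [Seq [E num] , [Seq [E var] , [Seq [E b]]]]]

5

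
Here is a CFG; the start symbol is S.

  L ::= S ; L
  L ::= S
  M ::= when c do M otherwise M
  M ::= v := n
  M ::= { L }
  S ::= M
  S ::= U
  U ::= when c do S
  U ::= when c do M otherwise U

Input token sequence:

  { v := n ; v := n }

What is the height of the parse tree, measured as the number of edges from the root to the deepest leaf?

6

[S [M { [L [S [M v := n]] ; [L [S [M v := n]]]] }]]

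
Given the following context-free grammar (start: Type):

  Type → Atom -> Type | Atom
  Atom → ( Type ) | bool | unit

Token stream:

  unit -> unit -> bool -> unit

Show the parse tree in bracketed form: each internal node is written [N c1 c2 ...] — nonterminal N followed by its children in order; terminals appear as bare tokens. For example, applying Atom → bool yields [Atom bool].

Type
Atom -> Type
unit -> Type
unit -> Atom -> Type
unit -> unit -> Type
unit -> unit -> Atom -> Type
unit -> unit -> bool -> Type
unit -> unit -> bool -> Atom
unit -> unit -> bool -> unit

[Type [Atom unit] -> [Type [Atom unit] -> [Type [Atom bool] -> [Type [Atom unit]]]]]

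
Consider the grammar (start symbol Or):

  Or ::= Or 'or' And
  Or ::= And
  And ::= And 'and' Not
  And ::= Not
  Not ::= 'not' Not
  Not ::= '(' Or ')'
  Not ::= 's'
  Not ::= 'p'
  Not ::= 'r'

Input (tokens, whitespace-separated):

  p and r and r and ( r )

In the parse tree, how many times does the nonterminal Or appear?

[Or [And [And [And [And [Not p]] and [Not r]] and [Not r]] and [Not ( [Or [And [Not r]]] )]]]

2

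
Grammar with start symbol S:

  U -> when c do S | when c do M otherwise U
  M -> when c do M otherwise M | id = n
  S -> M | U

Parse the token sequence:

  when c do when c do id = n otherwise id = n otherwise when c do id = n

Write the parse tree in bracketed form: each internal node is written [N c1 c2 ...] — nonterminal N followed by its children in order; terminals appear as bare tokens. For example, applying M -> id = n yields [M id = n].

[S [U when c do [M when c do [M id = n] otherwise [M id = n]] otherwise [U when c do [S [M id = n]]]]]

S
U
when c do M otherwise U
when c do when c do M otherwise M otherwise U
when c do when c do id = n otherwise M otherwise U
when c do when c do id = n otherwise id = n otherwise U
when c do when c do id = n otherwise id = n otherwise when c do S
when c do when c do id = n otherwise id = n otherwise when c do M
when c do when c do id = n otherwise id = n otherwise when c do id = n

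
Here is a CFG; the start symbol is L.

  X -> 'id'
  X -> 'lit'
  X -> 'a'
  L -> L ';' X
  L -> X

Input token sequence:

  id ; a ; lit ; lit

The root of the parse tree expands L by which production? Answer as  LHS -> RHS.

L -> L ';' X

[L [L [L [L [X id]] ; [X a]] ; [X lit]] ; [X lit]]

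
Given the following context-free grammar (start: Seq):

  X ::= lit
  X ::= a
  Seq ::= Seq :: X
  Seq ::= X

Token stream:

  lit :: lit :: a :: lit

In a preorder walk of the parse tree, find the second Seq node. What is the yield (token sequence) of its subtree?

[Seq [Seq [Seq [Seq [X lit]] :: [X lit]] :: [X a]] :: [X lit]]

lit :: lit :: a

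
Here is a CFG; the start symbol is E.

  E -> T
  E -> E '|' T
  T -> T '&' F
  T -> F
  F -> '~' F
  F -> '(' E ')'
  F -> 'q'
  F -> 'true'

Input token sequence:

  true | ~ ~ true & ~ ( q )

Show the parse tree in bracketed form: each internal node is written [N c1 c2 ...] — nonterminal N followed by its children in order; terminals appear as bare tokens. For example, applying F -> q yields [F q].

E
E | T
T | T
F | T
true | T
true | T & F
true | F & F
true | ~ F & F
true | ~ ~ F & F
true | ~ ~ true & F
true | ~ ~ true & ~ F
true | ~ ~ true & ~ ( E )
true | ~ ~ true & ~ ( T )
true | ~ ~ true & ~ ( F )
true | ~ ~ true & ~ ( q )

[E [E [T [F true]]] | [T [T [F ~ [F ~ [F true]]]] & [F ~ [F ( [E [T [F q]]] )]]]]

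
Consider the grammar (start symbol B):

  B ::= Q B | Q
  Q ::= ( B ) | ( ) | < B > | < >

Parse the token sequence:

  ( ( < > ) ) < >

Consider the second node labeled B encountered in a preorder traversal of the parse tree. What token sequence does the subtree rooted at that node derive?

( < > )

[B [Q ( [B [Q ( [B [Q < >]] )]] )] [B [Q < >]]]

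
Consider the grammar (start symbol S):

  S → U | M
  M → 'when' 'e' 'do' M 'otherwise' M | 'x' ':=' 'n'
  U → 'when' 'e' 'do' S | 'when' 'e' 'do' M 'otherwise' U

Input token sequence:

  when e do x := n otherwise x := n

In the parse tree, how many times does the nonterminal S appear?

1

[S [M when e do [M x := n] otherwise [M x := n]]]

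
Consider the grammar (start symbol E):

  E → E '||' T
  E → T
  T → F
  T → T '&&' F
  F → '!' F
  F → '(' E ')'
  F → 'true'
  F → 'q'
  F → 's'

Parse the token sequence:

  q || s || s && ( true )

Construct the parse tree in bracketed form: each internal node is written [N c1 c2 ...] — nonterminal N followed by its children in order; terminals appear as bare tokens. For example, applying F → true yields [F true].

[E [E [E [T [F q]]] || [T [F s]]] || [T [T [F s]] && [F ( [E [T [F true]]] )]]]

E
E || T
E || T || T
T || T || T
F || T || T
q || T || T
q || F || T
q || s || T
q || s || T && F
q || s || F && F
q || s || s && F
q || s || s && ( E )
q || s || s && ( T )
q || s || s && ( F )
q || s || s && ( true )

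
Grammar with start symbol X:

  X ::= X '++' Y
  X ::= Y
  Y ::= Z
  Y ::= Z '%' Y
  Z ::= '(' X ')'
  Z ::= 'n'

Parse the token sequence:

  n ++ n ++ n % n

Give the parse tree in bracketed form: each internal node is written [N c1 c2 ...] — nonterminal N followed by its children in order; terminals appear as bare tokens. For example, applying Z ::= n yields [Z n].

[X [X [X [Y [Z n]]] ++ [Y [Z n]]] ++ [Y [Z n] % [Y [Z n]]]]

X
X ++ Y
X ++ Y ++ Y
Y ++ Y ++ Y
Z ++ Y ++ Y
n ++ Y ++ Y
n ++ Z ++ Y
n ++ n ++ Y
n ++ n ++ Z % Y
n ++ n ++ n % Y
n ++ n ++ n % Z
n ++ n ++ n % n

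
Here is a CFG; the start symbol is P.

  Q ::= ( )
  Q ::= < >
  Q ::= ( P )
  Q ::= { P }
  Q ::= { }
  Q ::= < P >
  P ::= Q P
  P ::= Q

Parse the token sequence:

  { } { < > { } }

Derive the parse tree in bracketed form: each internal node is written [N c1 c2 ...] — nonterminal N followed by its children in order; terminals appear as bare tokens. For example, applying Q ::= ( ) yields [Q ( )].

P
Q P
{ } P
{ } Q
{ } { P }
{ } { Q P }
{ } { < > P }
{ } { < > Q }
{ } { < > { } }

[P [Q { }] [P [Q { [P [Q < >] [P [Q { }]]] }]]]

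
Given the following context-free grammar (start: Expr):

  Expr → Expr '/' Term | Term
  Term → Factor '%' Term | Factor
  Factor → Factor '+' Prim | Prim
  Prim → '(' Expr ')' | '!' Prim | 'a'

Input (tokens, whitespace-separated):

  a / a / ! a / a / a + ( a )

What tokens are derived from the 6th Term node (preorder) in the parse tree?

a

[Expr [Expr [Expr [Expr [Expr [Term [Factor [Prim a]]]] / [Term [Factor [Prim a]]]] / [Term [Factor [Prim ! [Prim a]]]]] / [Term [Factor [Prim a]]]] / [Term [Factor [Factor [Prim a]] + [Prim ( [Expr [Term [Factor [Prim a]]]] )]]]]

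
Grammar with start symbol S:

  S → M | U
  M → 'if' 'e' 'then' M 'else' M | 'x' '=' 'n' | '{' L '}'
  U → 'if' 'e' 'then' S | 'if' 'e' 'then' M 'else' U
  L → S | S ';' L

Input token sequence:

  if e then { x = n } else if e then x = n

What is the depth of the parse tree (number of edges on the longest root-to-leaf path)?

[S [U if e then [M { [L [S [M x = n]]] }] else [U if e then [S [M x = n]]]]]

6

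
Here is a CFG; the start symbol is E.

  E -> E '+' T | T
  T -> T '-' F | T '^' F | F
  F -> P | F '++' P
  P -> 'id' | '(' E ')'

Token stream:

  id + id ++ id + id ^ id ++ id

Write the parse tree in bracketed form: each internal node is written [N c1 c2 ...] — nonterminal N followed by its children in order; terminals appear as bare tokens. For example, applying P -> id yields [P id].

[E [E [E [T [F [P id]]]] + [T [F [F [P id]] ++ [P id]]]] + [T [T [F [P id]]] ^ [F [F [P id]] ++ [P id]]]]

E
E + T
E + T + T
T + T + T
F + T + T
P + T + T
id + T + T
id + F + T
id + F ++ P + T
id + P ++ P + T
id + id ++ P + T
id + id ++ id + T
id + id ++ id + T ^ F
id + id ++ id + F ^ F
id + id ++ id + P ^ F
id + id ++ id + id ^ F
id + id ++ id + id ^ F ++ P
id + id ++ id + id ^ P ++ P
id + id ++ id + id ^ id ++ P
id + id ++ id + id ^ id ++ id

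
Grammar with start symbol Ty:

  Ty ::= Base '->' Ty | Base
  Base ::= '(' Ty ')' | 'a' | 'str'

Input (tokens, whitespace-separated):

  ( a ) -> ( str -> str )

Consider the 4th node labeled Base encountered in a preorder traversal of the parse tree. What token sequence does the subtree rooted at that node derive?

str

[Ty [Base ( [Ty [Base a]] )] -> [Ty [Base ( [Ty [Base str] -> [Ty [Base str]]] )]]]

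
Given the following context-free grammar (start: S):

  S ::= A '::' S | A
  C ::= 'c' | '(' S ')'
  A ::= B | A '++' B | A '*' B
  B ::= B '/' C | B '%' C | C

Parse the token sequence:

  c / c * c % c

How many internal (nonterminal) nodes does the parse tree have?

11

[S [A [A [B [B [C c]] / [C c]]] * [B [B [C c]] % [C c]]]]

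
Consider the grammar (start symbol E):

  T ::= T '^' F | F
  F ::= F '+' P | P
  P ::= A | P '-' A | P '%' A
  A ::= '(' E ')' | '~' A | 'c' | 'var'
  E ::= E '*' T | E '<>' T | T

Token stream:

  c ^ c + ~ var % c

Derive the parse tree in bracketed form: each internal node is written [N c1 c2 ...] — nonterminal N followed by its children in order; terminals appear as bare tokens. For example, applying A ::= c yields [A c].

E
T
T ^ F
F ^ F
P ^ F
A ^ F
c ^ F
c ^ F + P
c ^ P + P
c ^ A + P
c ^ c + P
c ^ c + P % A
c ^ c + A % A
c ^ c + ~ A % A
c ^ c + ~ var % A
c ^ c + ~ var % c

[E [T [T [F [P [A c]]]] ^ [F [F [P [A c]]] + [P [P [A ~ [A var]]] % [A c]]]]]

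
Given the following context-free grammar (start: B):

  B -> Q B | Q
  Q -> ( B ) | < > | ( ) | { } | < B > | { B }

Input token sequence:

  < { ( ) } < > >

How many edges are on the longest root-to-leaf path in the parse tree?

[B [Q < [B [Q { [B [Q ( )]] }] [B [Q < >]]] >]]

6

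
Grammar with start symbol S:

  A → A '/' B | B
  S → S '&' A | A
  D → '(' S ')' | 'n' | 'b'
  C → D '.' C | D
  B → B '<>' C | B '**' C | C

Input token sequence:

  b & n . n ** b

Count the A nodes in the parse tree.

[S [S [A [B [C [D b]]]]] & [A [B [B [C [D n] . [C [D n]]]] ** [C [D b]]]]]

2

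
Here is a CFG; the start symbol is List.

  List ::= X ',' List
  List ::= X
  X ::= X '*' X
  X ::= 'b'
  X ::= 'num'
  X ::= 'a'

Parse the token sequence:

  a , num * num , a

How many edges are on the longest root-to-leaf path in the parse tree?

[List [X a] , [List [X [X num] * [X num]] , [List [X a]]]]

4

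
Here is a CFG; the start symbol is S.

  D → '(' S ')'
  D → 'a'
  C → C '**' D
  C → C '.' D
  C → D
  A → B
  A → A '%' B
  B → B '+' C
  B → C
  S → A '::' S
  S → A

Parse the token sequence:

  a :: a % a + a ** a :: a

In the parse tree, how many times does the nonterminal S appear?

[S [A [B [C [D a]]]] :: [S [A [A [B [C [D a]]]] % [B [B [C [D a]]] + [C [C [D a]] ** [D a]]]] :: [S [A [B [C [D a]]]]]]]

3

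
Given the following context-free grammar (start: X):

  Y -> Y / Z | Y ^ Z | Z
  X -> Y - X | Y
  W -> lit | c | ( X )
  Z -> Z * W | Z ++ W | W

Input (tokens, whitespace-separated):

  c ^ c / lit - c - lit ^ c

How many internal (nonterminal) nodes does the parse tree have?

[X [Y [Y [Y [Z [W c]]] ^ [Z [W c]]] / [Z [W lit]]] - [X [Y [Z [W c]]] - [X [Y [Y [Z [W lit]]] ^ [Z [W c]]]]]]

21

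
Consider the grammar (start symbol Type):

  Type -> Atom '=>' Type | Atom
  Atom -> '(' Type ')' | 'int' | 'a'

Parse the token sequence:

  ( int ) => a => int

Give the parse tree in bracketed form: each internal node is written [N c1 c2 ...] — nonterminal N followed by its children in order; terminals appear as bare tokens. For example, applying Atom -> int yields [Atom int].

Type
Atom => Type
( Type ) => Type
( Atom ) => Type
( int ) => Type
( int ) => Atom => Type
( int ) => a => Type
( int ) => a => Atom
( int ) => a => int

[Type [Atom ( [Type [Atom int]] )] => [Type [Atom a] => [Type [Atom int]]]]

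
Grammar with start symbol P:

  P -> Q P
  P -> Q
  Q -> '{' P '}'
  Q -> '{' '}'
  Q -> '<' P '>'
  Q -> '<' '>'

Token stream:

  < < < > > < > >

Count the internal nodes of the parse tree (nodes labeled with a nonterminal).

[P [Q < [P [Q < [P [Q < >]] >] [P [Q < >]]] >]]

8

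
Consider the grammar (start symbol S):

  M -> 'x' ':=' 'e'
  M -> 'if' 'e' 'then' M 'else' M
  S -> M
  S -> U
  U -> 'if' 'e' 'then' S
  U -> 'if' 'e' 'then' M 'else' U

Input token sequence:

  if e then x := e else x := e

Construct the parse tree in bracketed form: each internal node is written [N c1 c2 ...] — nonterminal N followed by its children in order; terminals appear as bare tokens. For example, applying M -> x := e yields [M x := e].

S
M
if e then M else M
if e then x := e else M
if e then x := e else x := e

[S [M if e then [M x := e] else [M x := e]]]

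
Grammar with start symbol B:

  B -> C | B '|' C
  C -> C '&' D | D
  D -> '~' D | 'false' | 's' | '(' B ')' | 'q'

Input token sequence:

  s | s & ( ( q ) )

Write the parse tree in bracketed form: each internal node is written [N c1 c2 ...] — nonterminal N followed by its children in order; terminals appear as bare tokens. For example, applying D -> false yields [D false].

[B [B [C [D s]]] | [C [C [D s]] & [D ( [B [C [D ( [B [C [D q]]] )]]] )]]]

B
B | C
C | C
D | C
s | C
s | C & D
s | D & D
s | s & D
s | s & ( B )
s | s & ( C )
s | s & ( D )
s | s & ( ( B ) )
s | s & ( ( C ) )
s | s & ( ( D ) )
s | s & ( ( q ) )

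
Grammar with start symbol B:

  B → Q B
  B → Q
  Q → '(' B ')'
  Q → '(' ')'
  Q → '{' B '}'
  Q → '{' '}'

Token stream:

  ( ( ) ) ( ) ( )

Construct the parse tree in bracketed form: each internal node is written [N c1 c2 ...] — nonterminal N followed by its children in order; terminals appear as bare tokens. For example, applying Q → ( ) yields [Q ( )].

[B [Q ( [B [Q ( )]] )] [B [Q ( )] [B [Q ( )]]]]

B
Q B
( B ) B
( Q ) B
( ( ) ) B
( ( ) ) Q B
( ( ) ) ( ) B
( ( ) ) ( ) Q
( ( ) ) ( ) ( )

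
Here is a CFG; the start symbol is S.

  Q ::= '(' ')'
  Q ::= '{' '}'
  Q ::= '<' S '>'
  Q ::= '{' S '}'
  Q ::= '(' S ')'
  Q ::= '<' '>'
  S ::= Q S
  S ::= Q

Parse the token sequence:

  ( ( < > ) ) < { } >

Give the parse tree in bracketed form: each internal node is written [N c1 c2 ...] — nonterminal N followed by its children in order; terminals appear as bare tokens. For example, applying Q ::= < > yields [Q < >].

S
Q S
( S ) S
( Q ) S
( ( S ) ) S
( ( Q ) ) S
( ( < > ) ) S
( ( < > ) ) Q
( ( < > ) ) < S >
( ( < > ) ) < Q >
( ( < > ) ) < { } >

[S [Q ( [S [Q ( [S [Q < >]] )]] )] [S [Q < [S [Q { }]] >]]]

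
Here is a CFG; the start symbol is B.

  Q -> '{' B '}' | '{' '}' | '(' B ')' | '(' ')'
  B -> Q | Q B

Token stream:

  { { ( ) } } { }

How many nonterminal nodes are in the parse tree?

[B [Q { [B [Q { [B [Q ( )]] }]] }] [B [Q { }]]]

8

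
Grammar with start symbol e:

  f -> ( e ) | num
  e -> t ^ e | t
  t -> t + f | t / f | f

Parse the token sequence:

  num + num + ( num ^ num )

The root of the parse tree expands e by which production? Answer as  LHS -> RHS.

e -> t

[e [t [t [t [f num]] + [f num]] + [f ( [e [t [f num]] ^ [e [t [f num]]]] )]]]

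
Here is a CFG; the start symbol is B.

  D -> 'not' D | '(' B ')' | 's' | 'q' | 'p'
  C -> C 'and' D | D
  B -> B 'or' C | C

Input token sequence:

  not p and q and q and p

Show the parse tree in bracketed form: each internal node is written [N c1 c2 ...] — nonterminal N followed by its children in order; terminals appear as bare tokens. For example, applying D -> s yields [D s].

[B [C [C [C [C [D not [D p]]] and [D q]] and [D q]] and [D p]]]

B
C
C and D
C and D and D
C and D and D and D
D and D and D and D
not D and D and D and D
not p and D and D and D
not p and q and D and D
not p and q and q and D
not p and q and q and p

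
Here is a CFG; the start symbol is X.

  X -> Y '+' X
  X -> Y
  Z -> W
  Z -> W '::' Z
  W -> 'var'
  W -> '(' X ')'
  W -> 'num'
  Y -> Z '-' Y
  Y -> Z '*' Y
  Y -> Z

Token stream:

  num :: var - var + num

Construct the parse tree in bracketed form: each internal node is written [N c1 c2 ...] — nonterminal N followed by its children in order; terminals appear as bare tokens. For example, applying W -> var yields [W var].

[X [Y [Z [W num] :: [Z [W var]]] - [Y [Z [W var]]]] + [X [Y [Z [W num]]]]]

X
Y + X
Z - Y + X
W :: Z - Y + X
num :: Z - Y + X
num :: W - Y + X
num :: var - Y + X
num :: var - Z + X
num :: var - W + X
num :: var - var + X
num :: var - var + Y
num :: var - var + Z
num :: var - var + W
num :: var - var + num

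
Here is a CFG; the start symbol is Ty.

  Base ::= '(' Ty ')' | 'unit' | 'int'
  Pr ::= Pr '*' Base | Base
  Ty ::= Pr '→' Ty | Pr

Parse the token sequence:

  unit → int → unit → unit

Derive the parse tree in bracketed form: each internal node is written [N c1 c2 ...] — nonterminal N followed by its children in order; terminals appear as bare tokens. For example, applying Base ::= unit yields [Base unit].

[Ty [Pr [Base unit]] → [Ty [Pr [Base int]] → [Ty [Pr [Base unit]] → [Ty [Pr [Base unit]]]]]]

Ty
Pr → Ty
Base → Ty
unit → Ty
unit → Pr → Ty
unit → Base → Ty
unit → int → Ty
unit → int → Pr → Ty
unit → int → Base → Ty
unit → int → unit → Ty
unit → int → unit → Pr
unit → int → unit → Base
unit → int → unit → unit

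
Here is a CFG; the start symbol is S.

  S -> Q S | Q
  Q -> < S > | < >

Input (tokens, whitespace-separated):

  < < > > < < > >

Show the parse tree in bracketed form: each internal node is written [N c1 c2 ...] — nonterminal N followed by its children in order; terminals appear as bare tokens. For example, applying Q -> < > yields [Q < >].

S
Q S
< S > S
< Q > S
< < > > S
< < > > Q
< < > > < S >
< < > > < Q >
< < > > < < > >

[S [Q < [S [Q < >]] >] [S [Q < [S [Q < >]] >]]]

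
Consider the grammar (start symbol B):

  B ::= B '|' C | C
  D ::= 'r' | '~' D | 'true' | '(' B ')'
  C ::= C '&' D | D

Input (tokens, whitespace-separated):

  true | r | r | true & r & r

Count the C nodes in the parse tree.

[B [B [B [B [C [D true]]] | [C [D r]]] | [C [D r]]] | [C [C [C [D true]] & [D r]] & [D r]]]

6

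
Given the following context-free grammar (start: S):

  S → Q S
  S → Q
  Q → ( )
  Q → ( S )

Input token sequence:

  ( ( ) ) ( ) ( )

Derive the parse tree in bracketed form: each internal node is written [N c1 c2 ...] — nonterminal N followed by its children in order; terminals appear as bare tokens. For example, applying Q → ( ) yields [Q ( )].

S
Q S
( S ) S
( Q ) S
( ( ) ) S
( ( ) ) Q S
( ( ) ) ( ) S
( ( ) ) ( ) Q
( ( ) ) ( ) ( )

[S [Q ( [S [Q ( )]] )] [S [Q ( )] [S [Q ( )]]]]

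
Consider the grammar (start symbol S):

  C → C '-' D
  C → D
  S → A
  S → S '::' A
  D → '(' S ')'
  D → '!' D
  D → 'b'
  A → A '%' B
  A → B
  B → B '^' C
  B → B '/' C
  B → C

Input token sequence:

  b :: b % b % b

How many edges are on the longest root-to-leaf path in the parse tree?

7

[S [S [A [B [C [D b]]]]] :: [A [A [A [B [C [D b]]]] % [B [C [D b]]]] % [B [C [D b]]]]]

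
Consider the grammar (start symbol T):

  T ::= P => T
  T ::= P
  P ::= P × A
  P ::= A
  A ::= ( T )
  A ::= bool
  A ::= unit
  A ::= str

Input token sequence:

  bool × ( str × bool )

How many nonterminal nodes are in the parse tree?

10

[T [P [P [A bool]] × [A ( [T [P [P [A str]] × [A bool]]] )]]]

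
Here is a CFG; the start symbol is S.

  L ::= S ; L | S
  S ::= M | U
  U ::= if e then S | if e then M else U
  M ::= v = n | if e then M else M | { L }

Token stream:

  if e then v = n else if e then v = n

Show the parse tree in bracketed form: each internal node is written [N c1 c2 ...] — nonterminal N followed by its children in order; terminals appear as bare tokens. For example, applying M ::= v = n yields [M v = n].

S
U
if e then M else U
if e then v = n else U
if e then v = n else if e then S
if e then v = n else if e then M
if e then v = n else if e then v = n

[S [U if e then [M v = n] else [U if e then [S [M v = n]]]]]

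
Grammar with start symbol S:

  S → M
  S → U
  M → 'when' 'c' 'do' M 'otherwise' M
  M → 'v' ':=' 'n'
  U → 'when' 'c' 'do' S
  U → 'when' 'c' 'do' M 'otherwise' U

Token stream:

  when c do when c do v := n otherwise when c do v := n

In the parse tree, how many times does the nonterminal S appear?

[S [U when c do [S [U when c do [M v := n] otherwise [U when c do [S [M v := n]]]]]]]

3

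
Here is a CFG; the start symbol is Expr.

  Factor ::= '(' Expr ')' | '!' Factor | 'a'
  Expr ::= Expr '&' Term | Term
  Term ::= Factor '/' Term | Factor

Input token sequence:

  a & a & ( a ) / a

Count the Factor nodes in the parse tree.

[Expr [Expr [Expr [Term [Factor a]]] & [Term [Factor a]]] & [Term [Factor ( [Expr [Term [Factor a]]] )] / [Term [Factor a]]]]

5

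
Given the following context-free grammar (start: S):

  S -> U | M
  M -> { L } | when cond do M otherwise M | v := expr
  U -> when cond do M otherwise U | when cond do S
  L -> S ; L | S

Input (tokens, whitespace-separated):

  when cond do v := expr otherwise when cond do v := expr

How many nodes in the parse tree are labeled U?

2

[S [U when cond do [M v := expr] otherwise [U when cond do [S [M v := expr]]]]]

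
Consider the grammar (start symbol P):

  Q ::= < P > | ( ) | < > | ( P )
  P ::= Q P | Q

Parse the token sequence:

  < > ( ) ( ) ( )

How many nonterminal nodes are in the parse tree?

8

[P [Q < >] [P [Q ( )] [P [Q ( )] [P [Q ( )]]]]]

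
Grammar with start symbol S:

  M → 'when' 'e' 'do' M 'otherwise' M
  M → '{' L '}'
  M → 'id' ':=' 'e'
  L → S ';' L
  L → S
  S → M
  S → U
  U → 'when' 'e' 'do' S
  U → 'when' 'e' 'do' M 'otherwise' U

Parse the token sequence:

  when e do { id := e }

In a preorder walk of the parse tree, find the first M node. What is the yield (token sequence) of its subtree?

{ id := e }

[S [U when e do [S [M { [L [S [M id := e]]] }]]]]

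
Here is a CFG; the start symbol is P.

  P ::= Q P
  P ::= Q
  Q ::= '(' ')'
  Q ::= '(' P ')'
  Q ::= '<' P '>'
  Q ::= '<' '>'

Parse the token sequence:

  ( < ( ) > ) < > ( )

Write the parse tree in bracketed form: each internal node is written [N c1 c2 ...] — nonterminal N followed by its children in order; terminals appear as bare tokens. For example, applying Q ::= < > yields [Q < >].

[P [Q ( [P [Q < [P [Q ( )]] >]] )] [P [Q < >] [P [Q ( )]]]]

P
Q P
( P ) P
( Q ) P
( < P > ) P
( < Q > ) P
( < ( ) > ) P
( < ( ) > ) Q P
( < ( ) > ) < > P
( < ( ) > ) < > Q
( < ( ) > ) < > ( )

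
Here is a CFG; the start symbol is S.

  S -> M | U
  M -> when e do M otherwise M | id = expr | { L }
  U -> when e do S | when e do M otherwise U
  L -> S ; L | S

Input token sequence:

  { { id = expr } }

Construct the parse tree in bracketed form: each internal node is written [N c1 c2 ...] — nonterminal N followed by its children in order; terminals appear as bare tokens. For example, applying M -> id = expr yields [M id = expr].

S
M
{ L }
{ S }
{ M }
{ { L } }
{ { S } }
{ { M } }
{ { id = expr } }

[S [M { [L [S [M { [L [S [M id = expr]]] }]]] }]]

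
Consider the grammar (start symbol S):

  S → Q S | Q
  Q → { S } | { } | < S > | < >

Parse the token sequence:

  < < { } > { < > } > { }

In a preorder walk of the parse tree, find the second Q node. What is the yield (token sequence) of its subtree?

< { } >

[S [Q < [S [Q < [S [Q { }]] >] [S [Q { [S [Q < >]] }]]] >] [S [Q { }]]]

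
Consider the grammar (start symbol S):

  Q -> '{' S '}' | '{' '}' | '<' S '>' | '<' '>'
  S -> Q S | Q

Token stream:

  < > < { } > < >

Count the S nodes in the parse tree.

[S [Q < >] [S [Q < [S [Q { }]] >] [S [Q < >]]]]

4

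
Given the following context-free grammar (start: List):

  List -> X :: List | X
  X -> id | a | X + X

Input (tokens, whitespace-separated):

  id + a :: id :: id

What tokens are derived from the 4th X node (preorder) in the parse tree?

id

[List [X [X id] + [X a]] :: [List [X id] :: [List [X id]]]]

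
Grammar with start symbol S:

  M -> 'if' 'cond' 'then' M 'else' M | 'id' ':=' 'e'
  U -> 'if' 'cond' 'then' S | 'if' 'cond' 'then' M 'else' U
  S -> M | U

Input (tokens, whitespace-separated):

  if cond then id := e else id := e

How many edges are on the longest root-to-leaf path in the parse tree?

3

[S [M if cond then [M id := e] else [M id := e]]]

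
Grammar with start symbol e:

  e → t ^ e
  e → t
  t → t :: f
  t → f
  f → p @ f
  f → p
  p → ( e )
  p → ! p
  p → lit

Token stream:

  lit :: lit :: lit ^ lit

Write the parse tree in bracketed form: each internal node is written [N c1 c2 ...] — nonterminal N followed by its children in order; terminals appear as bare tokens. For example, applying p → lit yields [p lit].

e
t ^ e
t :: f ^ e
t :: f :: f ^ e
f :: f :: f ^ e
p :: f :: f ^ e
lit :: f :: f ^ e
lit :: p :: f ^ e
lit :: lit :: f ^ e
lit :: lit :: p ^ e
lit :: lit :: lit ^ e
lit :: lit :: lit ^ t
lit :: lit :: lit ^ f
lit :: lit :: lit ^ p
lit :: lit :: lit ^ lit

[e [t [t [t [f [p lit]]] :: [f [p lit]]] :: [f [p lit]]] ^ [e [t [f [p lit]]]]]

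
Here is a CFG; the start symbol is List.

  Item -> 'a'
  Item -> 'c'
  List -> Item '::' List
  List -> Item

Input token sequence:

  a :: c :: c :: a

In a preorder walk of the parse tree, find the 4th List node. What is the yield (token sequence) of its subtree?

[List [Item a] :: [List [Item c] :: [List [Item c] :: [List [Item a]]]]]

a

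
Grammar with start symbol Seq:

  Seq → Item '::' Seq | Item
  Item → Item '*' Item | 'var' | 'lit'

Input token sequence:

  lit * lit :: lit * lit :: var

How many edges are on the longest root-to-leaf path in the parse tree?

4

[Seq [Item [Item lit] * [Item lit]] :: [Seq [Item [Item lit] * [Item lit]] :: [Seq [Item var]]]]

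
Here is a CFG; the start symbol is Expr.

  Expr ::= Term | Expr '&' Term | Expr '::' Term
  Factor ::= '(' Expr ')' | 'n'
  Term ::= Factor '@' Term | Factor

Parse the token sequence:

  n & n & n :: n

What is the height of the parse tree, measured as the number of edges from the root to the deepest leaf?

[Expr [Expr [Expr [Expr [Term [Factor n]]] & [Term [Factor n]]] & [Term [Factor n]]] :: [Term [Factor n]]]

6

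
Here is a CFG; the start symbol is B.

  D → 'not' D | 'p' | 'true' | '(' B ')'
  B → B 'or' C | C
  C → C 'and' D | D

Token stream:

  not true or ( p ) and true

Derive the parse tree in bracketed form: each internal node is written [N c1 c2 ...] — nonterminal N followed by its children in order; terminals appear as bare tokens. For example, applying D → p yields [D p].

[B [B [C [D not [D true]]]] or [C [C [D ( [B [C [D p]]] )]] and [D true]]]

B
B or C
C or C
D or C
not D or C
not true or C
not true or C and D
not true or D and D
not true or ( B ) and D
not true or ( C ) and D
not true or ( D ) and D
not true or ( p ) and D
not true or ( p ) and true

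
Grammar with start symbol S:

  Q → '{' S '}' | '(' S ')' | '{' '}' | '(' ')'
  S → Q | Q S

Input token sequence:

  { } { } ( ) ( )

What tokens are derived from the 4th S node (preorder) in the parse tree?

( )

[S [Q { }] [S [Q { }] [S [Q ( )] [S [Q ( )]]]]]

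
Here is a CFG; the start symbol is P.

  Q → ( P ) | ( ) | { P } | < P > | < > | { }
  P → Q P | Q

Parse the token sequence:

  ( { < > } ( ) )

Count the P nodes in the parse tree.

[P [Q ( [P [Q { [P [Q < >]] }] [P [Q ( )]]] )]]

4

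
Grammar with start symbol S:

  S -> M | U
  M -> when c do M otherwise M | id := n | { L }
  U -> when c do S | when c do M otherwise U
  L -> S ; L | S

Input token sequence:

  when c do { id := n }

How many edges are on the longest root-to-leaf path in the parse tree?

[S [U when c do [S [M { [L [S [M id := n]]] }]]]]

7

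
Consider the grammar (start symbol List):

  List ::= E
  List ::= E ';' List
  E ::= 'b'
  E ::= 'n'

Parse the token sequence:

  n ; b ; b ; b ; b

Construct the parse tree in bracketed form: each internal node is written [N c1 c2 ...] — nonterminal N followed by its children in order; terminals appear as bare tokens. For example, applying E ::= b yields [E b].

List
E ; List
n ; List
n ; E ; List
n ; b ; List
n ; b ; E ; List
n ; b ; b ; List
n ; b ; b ; E ; List
n ; b ; b ; b ; List
n ; b ; b ; b ; E
n ; b ; b ; b ; b

[List [E n] ; [List [E b] ; [List [E b] ; [List [E b] ; [List [E b]]]]]]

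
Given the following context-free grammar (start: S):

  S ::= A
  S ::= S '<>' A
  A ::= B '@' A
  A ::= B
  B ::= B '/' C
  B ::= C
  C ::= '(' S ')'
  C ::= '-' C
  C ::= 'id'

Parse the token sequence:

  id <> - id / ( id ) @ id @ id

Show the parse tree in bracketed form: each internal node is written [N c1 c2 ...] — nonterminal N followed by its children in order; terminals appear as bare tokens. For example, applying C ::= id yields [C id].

[S [S [A [B [C id]]]] <> [A [B [B [C - [C id]]] / [C ( [S [A [B [C id]]]] )]] @ [A [B [C id]] @ [A [B [C id]]]]]]

S
S <> A
A <> A
B <> A
C <> A
id <> A
id <> B @ A
id <> B / C @ A
id <> C / C @ A
id <> - C / C @ A
id <> - id / C @ A
id <> - id / ( S ) @ A
id <> - id / ( A ) @ A
id <> - id / ( B ) @ A
id <> - id / ( C ) @ A
id <> - id / ( id ) @ A
id <> - id / ( id ) @ B @ A
id <> - id / ( id ) @ C @ A
id <> - id / ( id ) @ id @ A
id <> - id / ( id ) @ id @ B
id <> - id / ( id ) @ id @ C
id <> - id / ( id ) @ id @ id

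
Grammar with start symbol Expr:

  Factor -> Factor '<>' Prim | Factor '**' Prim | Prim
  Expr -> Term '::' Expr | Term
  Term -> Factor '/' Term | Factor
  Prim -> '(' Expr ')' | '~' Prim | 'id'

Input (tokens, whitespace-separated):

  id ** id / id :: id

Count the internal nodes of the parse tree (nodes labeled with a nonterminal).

[Expr [Term [Factor [Factor [Prim id]] ** [Prim id]] / [Term [Factor [Prim id]]]] :: [Expr [Term [Factor [Prim id]]]]]

13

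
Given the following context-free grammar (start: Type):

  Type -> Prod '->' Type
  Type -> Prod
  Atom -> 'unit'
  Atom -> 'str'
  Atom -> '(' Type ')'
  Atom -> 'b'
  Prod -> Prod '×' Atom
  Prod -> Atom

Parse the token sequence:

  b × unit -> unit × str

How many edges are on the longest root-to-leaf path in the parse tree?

[Type [Prod [Prod [Atom b]] × [Atom unit]] -> [Type [Prod [Prod [Atom unit]] × [Atom str]]]]

5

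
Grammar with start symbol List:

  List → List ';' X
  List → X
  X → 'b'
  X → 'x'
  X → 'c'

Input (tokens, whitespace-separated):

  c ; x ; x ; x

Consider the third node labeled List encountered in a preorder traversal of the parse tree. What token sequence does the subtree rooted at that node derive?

[List [List [List [List [X c]] ; [X x]] ; [X x]] ; [X x]]

c ; x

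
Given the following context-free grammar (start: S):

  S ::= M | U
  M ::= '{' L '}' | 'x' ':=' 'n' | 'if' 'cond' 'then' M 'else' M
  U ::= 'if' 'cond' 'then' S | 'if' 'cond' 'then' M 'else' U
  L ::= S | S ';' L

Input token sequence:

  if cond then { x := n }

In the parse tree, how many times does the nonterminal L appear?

1

[S [U if cond then [S [M { [L [S [M x := n]]] }]]]]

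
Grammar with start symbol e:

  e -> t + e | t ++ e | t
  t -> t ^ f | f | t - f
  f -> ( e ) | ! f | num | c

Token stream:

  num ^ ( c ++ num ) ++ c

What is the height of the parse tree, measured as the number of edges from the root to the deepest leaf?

7

[e [t [t [f num]] ^ [f ( [e [t [f c]] ++ [e [t [f num]]]] )]] ++ [e [t [f c]]]]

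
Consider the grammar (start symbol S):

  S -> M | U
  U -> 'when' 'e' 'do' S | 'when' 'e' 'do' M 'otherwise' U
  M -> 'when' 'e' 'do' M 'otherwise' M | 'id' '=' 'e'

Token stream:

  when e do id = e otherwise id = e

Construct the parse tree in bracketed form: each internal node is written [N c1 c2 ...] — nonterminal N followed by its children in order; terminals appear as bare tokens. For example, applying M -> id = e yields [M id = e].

[S [M when e do [M id = e] otherwise [M id = e]]]

S
M
when e do M otherwise M
when e do id = e otherwise M
when e do id = e otherwise id = e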